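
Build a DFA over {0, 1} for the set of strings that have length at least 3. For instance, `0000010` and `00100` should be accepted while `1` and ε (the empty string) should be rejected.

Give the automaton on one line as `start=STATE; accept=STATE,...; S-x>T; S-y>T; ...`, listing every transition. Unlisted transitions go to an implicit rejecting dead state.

start=q0; accept=q3,q4; q0-0>q1; q0-1>q1; q1-0>q2; q1-1>q2; q2-0>q3; q2-1>q3; q3-0>q4; q3-1>q4; q4-0>q4; q4-1>q4

Count input length up to 4: every symbol moves from q0 toward q4, which means 'more than 3' and absorbs. Accept from {q3, q4}.
5 states suffice.
        0   1  
>  q0   q1  q1 
   q1   q2  q2 
   q2   q3  q3 
 * q3   q4  q4 
 * q4   q4  q4 
(> = start, * = accepting)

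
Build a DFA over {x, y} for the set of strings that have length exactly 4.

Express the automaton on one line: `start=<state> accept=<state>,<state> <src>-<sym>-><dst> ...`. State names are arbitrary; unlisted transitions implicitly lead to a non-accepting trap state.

start=S0 accept=S4 S0-x->S1 S0-y->S1 S1-x->S2 S1-y->S2 S2-x->S3 S2-y->S3 S3-x->S4 S3-y->S4 S4-x->S5 S4-y->S5 S5-x->S5 S5-y->S5

Count input length up to 5: every symbol moves from S0 toward S5, which means 'more than 4' and absorbs. Accept from {S4}.
With 6 states:
        x   y  
>  S0   S1  S1 
   S1   S2  S2 
   S2   S3  S3 
   S3   S4  S4 
 * S4   S5  S5 
   S5   S5  S5 
(> = start, * = accepting)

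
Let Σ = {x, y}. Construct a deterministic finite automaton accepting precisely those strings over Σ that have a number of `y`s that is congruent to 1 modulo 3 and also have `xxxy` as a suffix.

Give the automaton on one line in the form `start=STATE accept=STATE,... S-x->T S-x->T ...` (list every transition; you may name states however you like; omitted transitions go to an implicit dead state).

Build one automaton per condition and run them in lockstep. One (3 states) tracks the count of `y`s modulo 3; the other (5 states) tracks how much of the suffix `xxxy` has currently been matched. Each combined state is a pair, one component from each; accept when both components accept.
15 states suffice.
          x    y  
>  s0     s1   s2 
   s1     s3   s2 
   s2     s4   s5 
   s3     s6   s2 
   s4     s7   s5 
   s5     s8   s0 
   s6     s6   s9 
   s7    s10   s5 
   s8    s11   s0 
 * s9     s4   s5 
   s10   s10  s12 
   s11   s13   s0 
   s12    s8   s0 
   s13   s13  s14 
   s14    s1   s2 
(> = start, * = accepting)

start=s0 accept=s9 s0-x->s1 s0-y->s2 s1-x->s3 s1-y->s2 s2-x->s4 s2-y->s5 s3-x->s6 s3-y->s2 s4-x->s7 s4-y->s5 s5-x->s8 s5-y->s0 s6-x->s6 s6-y->s9 s7-x->s10 s7-y->s5 s8-x->s11 s8-y->s0 s9-x->s4 s9-y->s5 s10-x->s10 s10-y->s12 s11-x->s13 s11-y->s0 s12-x->s8 s12-y->s0 s13-x->s13 s13-y->s14 s14-x->s1 s14-y->s2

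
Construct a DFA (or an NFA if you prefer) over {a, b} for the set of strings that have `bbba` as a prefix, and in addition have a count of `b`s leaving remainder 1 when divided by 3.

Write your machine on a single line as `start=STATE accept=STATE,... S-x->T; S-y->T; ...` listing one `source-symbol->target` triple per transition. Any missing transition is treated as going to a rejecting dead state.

Build one automaton per condition and run them in lockstep. One (6 states) tracks whether the input so far still matches the prefix `bbba`; the other (3 states) tracks the count of `b`s modulo 3. Each combined state is a pair, one component from each; accept when both components accept.
With 10 states:
        a   b  
>  S0   S1  S2 
   S1   S1  S3 
   S2   S3  S4 
   S3   S3  S5 
   S4   S5  S6 
   S5   S5  S1 
   S6   S7  S3 
   S7   S7  S8 
 * S8   S8  S9 
   S9   S9  S7 
(> = start, * = accepting)

start=S0; accept=S8; S0-a->S1; S0-b->S2; S1-a->S1; S1-b->S3; S2-a->S3; S2-b->S4; S3-a->S3; S3-b->S5; S4-a->S5; S4-b->S6; S5-a->S5; S5-b->S1; S6-a->S7; S6-b->S3; S7-a->S7; S7-b->S8; S8-a->S8; S8-b->S9; S9-a->S9; S9-b->S7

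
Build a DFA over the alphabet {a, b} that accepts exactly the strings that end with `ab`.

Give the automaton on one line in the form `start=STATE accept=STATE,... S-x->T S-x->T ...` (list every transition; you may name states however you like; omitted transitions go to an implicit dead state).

start=q0 accept=q2 q0-a->q1 q0-b->q0 q1-a->q1 q1-b->q2 q2-a->q1 q2-b->q0

Remember how much of `ab` the current input suffix matches. State q0 means no match yet; q1 means the last symbol is `a`; q2 means the last 2 symbols are `ab`. Only q2 accepts. On a mismatch, fall back to the longest proper suffix that is still a prefix of `ab`.
A 3-state machine:
        a   b  
>  q0   q1  q0 
   q1   q1  q2 
 * q2   q1  q0 
(> = start, * = accepting)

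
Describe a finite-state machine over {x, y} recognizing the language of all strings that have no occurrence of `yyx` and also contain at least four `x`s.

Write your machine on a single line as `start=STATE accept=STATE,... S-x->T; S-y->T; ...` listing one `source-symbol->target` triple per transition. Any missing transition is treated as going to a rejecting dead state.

Run two small machines in parallel and take their product. The first has 4 states tracking partial matches of the forbidden pattern `yyx`; the second has 6 states tracking the count of `x`s, saturating at 5. A product state is a pair (one from each), accepting exactly when both do. Equivalent product states are then merged.
12 states suffice.
          x    y  
>  S0     S1   S2 
   S1     S3   S4 
   S2     S1   S5 
   S3     S6   S7 
   S4     S3   S5 
   S5     S5   S5 
   S6     S8   S9 
   S7     S6   S5 
 * S8     S8  S10 
   S9     S8   S5 
 * S10    S8  S11 
 * S11    S5  S11 
(> = start, * = accepting)

start=S0; accept=S8,S10,S11; S0-x->S1; S0-y->S2; S1-x->S3; S1-y->S4; S2-x->S1; S2-y->S5; S3-x->S6; S3-y->S7; S4-x->S3; S4-y->S5; S5-x->S5; S5-y->S5; S6-x->S8; S6-y->S9; S7-x->S6; S7-y->S5; S8-x->S8; S8-y->S10; S9-x->S8; S9-y->S5; S10-x->S8; S10-y->S11; S11-x->S5; S11-y->S11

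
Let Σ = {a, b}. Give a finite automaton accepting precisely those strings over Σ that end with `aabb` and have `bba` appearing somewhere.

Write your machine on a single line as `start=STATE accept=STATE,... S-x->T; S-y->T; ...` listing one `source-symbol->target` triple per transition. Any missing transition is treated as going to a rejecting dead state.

start=q0; accept=q6; q0-a->q0; q0-b->q1; q1-a->q0; q1-b->q2; q2-a->q3; q2-b->q2; q3-a->q4; q3-b->q2; q4-a->q4; q4-b->q5; q5-a->q3; q5-b->q6; q6-a->q3; q6-b->q2

Build one automaton per condition and run them in lockstep. One (5 states) tracks how much of the suffix `aabb` has currently been matched; the other (4 states) tracks whether and how much of `bba` has been seen. Each combined state is a pair, one component from each; accept when both components accept. Minimizing collapses redundant product states.
7 states suffice.
        a   b  
>  q0   q0  q1 
   q1   q0  q2 
   q2   q3  q2 
   q3   q4  q2 
   q4   q4  q5 
   q5   q3  q6 
 * q6   q3  q2 
(> = start, * = accepting)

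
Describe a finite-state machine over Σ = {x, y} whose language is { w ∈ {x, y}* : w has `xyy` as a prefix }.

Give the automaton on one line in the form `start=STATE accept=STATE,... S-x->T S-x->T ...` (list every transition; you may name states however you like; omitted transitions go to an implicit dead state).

start=S0 accept=S3 S0-x->S1 S0-y->S4 S1-x->S4 S1-y->S2 S2-x->S4 S2-y->S3 S3-x->S3 S3-y->S3 S4-x->S4 S4-y->S4

Check the first 3 symbols one by one: S0 through S2 record how many have matched `xyy` so far; any wrong symbol goes to the dead state S4. After all 3 match we enter the accepting sink S3.
        x   y  
>  S0   S1  S4 
   S1   S4  S2 
   S2   S4  S3 
 * S3   S3  S3 
   S4   S4  S4 
(> = start, * = accepting)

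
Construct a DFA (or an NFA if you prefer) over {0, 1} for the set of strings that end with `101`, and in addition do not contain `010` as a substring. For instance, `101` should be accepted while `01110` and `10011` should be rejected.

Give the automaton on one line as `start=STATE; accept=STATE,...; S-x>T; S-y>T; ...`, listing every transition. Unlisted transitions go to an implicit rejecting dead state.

start=s0; accept=s6; s0-0>s1; s0-1>s2; s1-0>s1; s1-1>s3; s2-0>s4; s2-1>s2; s3-0>s5; s3-1>s2; s4-0>s1; s4-1>s6; s5-0>s5; s5-1>s5; s6-0>s5; s6-1>s2

Handle the two conditions separately and then intersect. The first has 4 states tracking how much of the suffix `101` has currently been matched; the second has 4 states tracking partial matches of the forbidden pattern `010`. A product state is a pair (one from each), accepting exactly when both do. Equivalent product states are then merged.
7 states suffice.
        0   1  
>  s0   s1  s2 
   s1   s1  s3 
   s2   s4  s2 
   s3   s5  s2 
   s4   s1  s6 
   s5   s5  s5 
 * s6   s5  s2 
(> = start, * = accepting)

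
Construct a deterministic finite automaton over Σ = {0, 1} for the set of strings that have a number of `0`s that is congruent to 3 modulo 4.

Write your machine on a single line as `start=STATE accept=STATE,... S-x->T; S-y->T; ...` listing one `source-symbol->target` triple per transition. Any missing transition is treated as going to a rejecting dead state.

Keep the running count of `0`s modulo 4: each `0` advances along the cycle s0 → s1 → s2 → s3 → s0 while other symbols loop. Accept at s3.
With 4 states:
        0   1  
>  s0   s1  s0 
   s1   s2  s1 
   s2   s3  s2 
 * s3   s0  s3 
(> = start, * = accepting)

start=s0; accept=s3; s0-0->s1; s0-1->s0; s1-0->s2; s1-1->s1; s2-0->s3; s2-1->s2; s3-0->s0; s3-1->s3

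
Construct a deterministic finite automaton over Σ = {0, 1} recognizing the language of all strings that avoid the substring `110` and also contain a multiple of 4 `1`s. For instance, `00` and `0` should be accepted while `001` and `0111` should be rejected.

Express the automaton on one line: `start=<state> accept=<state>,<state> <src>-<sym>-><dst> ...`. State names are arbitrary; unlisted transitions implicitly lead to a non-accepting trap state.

start=s0 accept=s0,s8,s12 s0-0->s0 s0-1->s1 s1-0->s2 s1-1->s3 s2-0->s2 s2-1->s4 s3-0->s5 s3-1->s6 s4-0->s7 s4-1->s6 s5-0->s5 s5-1->s5 s6-0->s5 s6-1->s8 s7-0->s7 s7-1->s9 s8-0->s5 s8-1->s10 s9-0->s11 s9-1->s8 s10-0->s5 s10-1->s3 s11-0->s11 s11-1->s12 s12-0->s0 s12-1->s10

Run two small machines in parallel and take their product. One (4 states) tracks partial matches of the forbidden pattern `110`; the other (4 states) tracks the count of `1`s modulo 4. Each combined state is a pair, one component from each; accept when both components accept. Minimizing collapses redundant product states.
A 13-state machine:
          0    1  
>* s0     s0   s1 
   s1     s2   s3 
   s2     s2   s4 
   s3     s5   s6 
   s4     s7   s6 
   s5     s5   s5 
   s6     s5   s8 
   s7     s7   s9 
 * s8     s5  s10 
   s9    s11   s8 
   s10    s5   s3 
   s11   s11  s12 
 * s12    s0  s10 
(> = start, * = accepting)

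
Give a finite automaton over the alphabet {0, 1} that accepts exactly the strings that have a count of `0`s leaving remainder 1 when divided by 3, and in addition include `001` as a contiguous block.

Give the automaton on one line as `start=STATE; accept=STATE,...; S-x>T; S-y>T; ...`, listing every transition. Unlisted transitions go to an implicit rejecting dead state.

start=q0; accept=q10; q0-0>q1; q0-1>q0; q1-0>q2; q1-1>q3; q2-0>q4; q2-1>q5; q3-0>q6; q3-1>q3; q4-0>q7; q4-1>q8; q5-0>q8; q5-1>q5; q6-0>q4; q6-1>q9; q7-0>q2; q7-1>q10; q8-0>q10; q8-1>q8; q9-0>q11; q9-1>q9; q10-0>q5; q10-1>q10; q11-0>q7; q11-1>q0

Run two small machines in parallel and take their product. One (3 states) tracks the count of `0`s modulo 3; the other (4 states) tracks whether and how much of `001` has been seen. Each combined state is a pair, one component from each; accept when both components accept.
          0    1  
>  q0     q1   q0 
   q1     q2   q3 
   q2     q4   q5 
   q3     q6   q3 
   q4     q7   q8 
   q5     q8   q5 
   q6     q4   q9 
   q7     q2  q10 
   q8    q10   q8 
   q9    q11   q9 
 * q10    q5  q10 
   q11    q7   q0 
(> = start, * = accepting)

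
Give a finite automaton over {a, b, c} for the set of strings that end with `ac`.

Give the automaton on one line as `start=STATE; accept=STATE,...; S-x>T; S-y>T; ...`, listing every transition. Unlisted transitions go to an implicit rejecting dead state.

start=S0; accept=S2; S0-a>S1; S0-b>S0; S0-c>S0; S1-a>S1; S1-b>S0; S1-c>S2; S2-a>S1; S2-b>S0; S2-c>S0

Remember how much of `ac` the current input suffix matches. State S0 means no match yet; S1 means the last symbol is `a`; S2 means the last 2 symbols are `ac`. Only S2 accepts. On a mismatch, fall back to the longest proper suffix that is still a prefix of `ac`.
With 3 states:
        a   b   c  
>  S0   S1  S0  S0 
   S1   S1  S0  S2 
 * S2   S1  S0  S0 
(> = start, * = accepting)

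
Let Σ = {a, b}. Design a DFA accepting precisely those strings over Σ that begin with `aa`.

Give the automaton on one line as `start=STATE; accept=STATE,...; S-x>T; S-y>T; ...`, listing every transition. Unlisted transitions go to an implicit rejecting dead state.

start=q0; accept=q2; q0-a>q1; q0-b>q3; q1-a>q2; q1-b>q3; q2-a>q2; q2-b>q2; q3-a>q3; q3-b>q3

Check the first 2 symbols one by one: q0 through q1 record how many have matched `aa` so far; any wrong symbol goes to the dead state q3. After all 2 match we enter the accepting sink q2.
With 4 states:
        a   b  
>  q0   q1  q3 
   q1   q2  q3 
 * q2   q2  q2 
   q3   q3  q3 
(> = start, * = accepting)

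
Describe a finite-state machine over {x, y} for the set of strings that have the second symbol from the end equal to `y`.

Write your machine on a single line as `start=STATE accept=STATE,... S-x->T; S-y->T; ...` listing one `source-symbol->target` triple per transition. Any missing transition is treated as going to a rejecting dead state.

start=S0; accept=S5,S6; S0-x->S1; S0-y->S2; S1-x->S3; S1-y->S4; S2-x->S5; S2-y->S6; S3-x->S3; S3-y->S4; S4-x->S5; S4-y->S6; S5-x->S3; S5-y->S4; S6-x->S5; S6-y->S6

A DFA must remember the last 2 symbols (since which symbol is second-to-last isn't known until the input ends). Use one state per possible window of the last ≤2 symbols; accept from those whose window starts with `y`.
With 7 states:
        x   y  
>  S0   S1  S2 
   S1   S3  S4 
   S2   S5  S6 
   S3   S3  S4 
   S4   S5  S6 
 * S5   S3  S4 
 * S6   S5  S6 
(> = start, * = accepting)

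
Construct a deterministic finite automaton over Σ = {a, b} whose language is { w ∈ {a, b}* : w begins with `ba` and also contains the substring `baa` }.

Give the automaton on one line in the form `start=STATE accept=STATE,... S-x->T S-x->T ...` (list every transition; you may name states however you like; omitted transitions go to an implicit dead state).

Build one automaton per condition and run them in lockstep. The first has 4 states tracking whether the input so far still matches the prefix `ba`; the second has 4 states tracking whether and how much of `baa` has been seen. A product state is a pair (one from each), accepting exactly when both do.
A 9-state machine:
        a   b  
>  S0   S1  S2 
   S1   S1  S3 
   S2   S4  S3 
   S3   S5  S3 
   S4   S6  S7 
   S5   S8  S3 
 * S6   S6  S6 
   S7   S4  S7 
   S8   S8  S8 
(> = start, * = accepting)

start=S0 accept=S6 S0-a->S1 S0-b->S2 S1-a->S1 S1-b->S3 S2-a->S4 S2-b->S3 S3-a->S5 S3-b->S3 S4-a->S6 S4-b->S7 S5-a->S8 S5-b->S3 S6-a->S6 S6-b->S6 S7-a->S4 S7-b->S7 S8-a->S8 S8-b->S8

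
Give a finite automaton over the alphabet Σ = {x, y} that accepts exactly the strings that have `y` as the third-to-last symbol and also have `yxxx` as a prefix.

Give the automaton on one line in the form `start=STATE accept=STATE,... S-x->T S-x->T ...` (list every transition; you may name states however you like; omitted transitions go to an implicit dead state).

Handle the two conditions separately and then intersect. One (15 states) tracks the last 3 symbols read; the other (6 states) tracks whether the input so far still matches the prefix `yxxx`. Each combined state is a pair, one component from each; accept when both components accept. Minimizing collapses redundant product states.
A 13-state machine:
          x    y  
>  q0     q1   q2 
   q1     q1   q1 
   q2     q3   q1 
   q3     q4   q1 
   q4     q5   q1 
   q5     q5   q6 
   q6     q7   q8 
   q7     q9  q10 
   q8    q11  q12 
 * q9     q5   q6 
 * q10    q7   q8 
 * q11    q9  q10 
 * q12   q11  q12 
(> = start, * = accepting)

start=q0 accept=q9,q10,q11,q12 q0-x->q1 q0-y->q2 q1-x->q1 q1-y->q1 q2-x->q3 q2-y->q1 q3-x->q4 q3-y->q1 q4-x->q5 q4-y->q1 q5-x->q5 q5-y->q6 q6-x->q7 q6-y->q8 q7-x->q9 q7-y->q10 q8-x->q11 q8-y->q12 q9-x->q5 q9-y->q6 q10-x->q7 q10-y->q8 q11-x->q9 q11-y->q10 q12-x->q11 q12-y->q12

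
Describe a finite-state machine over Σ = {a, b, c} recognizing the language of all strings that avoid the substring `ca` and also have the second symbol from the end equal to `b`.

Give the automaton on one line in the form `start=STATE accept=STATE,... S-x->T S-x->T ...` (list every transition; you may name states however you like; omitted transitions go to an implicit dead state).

start=s0 accept=s3,s4,s5 s0-a->s0 s0-b->s1 s0-c->s2 s1-a->s3 s1-b->s4 s1-c->s5 s2-a->s6 s2-b->s1 s2-c->s2 s3-a->s0 s3-b->s1 s3-c->s2 s4-a->s3 s4-b->s4 s4-c->s5 s5-a->s6 s5-b->s1 s5-c->s2 s6-a->s6 s6-b->s6 s6-c->s6

Run two small machines in parallel and take their product. One (3 states) tracks partial matches of the forbidden pattern `ca`; the other (13 states) tracks the last 2 symbols read. Each combined state is a pair, one component from each; accept when both components accept. Minimizing collapses redundant product states.
        a   b   c  
>  s0   s0  s1  s2 
   s1   s3  s4  s5 
   s2   s6  s1  s2 
 * s3   s0  s1  s2 
 * s4   s3  s4  s5 
 * s5   s6  s1  s2 
   s6   s6  s6  s6 
(> = start, * = accepting)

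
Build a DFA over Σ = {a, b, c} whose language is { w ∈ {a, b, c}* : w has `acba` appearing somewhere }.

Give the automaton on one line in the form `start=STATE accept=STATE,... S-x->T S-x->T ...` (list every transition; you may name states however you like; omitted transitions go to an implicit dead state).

start=q0 accept=q4 q0-a->q1 q0-b->q0 q0-c->q0 q1-a->q1 q1-b->q0 q1-c->q2 q2-a->q1 q2-b->q3 q2-c->q0 q3-a->q4 q3-b->q0 q3-c->q0 q4-a->q4 q4-b->q4 q4-c->q4

Track how much of `acba` has been matched so far: state q0 is no progress, q4 is the absorbing accept state reached once `acba` has occurred. Intermediate states record partial matches; on a mismatch, fall back to the longest reusable overlap.
        a   b   c  
>  q0   q1  q0  q0 
   q1   q1  q0  q2 
   q2   q1  q3  q0 
   q3   q4  q0  q0 
 * q4   q4  q4  q4 
(> = start, * = accepting)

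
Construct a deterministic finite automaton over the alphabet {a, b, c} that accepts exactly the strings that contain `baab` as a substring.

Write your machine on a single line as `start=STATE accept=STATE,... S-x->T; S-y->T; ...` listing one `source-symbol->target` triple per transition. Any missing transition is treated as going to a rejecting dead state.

Track how much of `baab` has been matched so far: state s0 is no progress, s4 is the absorbing accept state reached once `baab` has occurred. Intermediate states record partial matches; on a mismatch, fall back to the longest reusable overlap.
5 states suffice.
        a   b   c  
>  s0   s0  s1  s0 
   s1   s2  s1  s0 
   s2   s3  s1  s0 
   s3   s0  s4  s0 
 * s4   s4  s4  s4 
(> = start, * = accepting)

start=s0; accept=s4; s0-a->s0; s0-b->s1; s0-c->s0; s1-a->s2; s1-b->s1; s1-c->s0; s2-a->s3; s2-b->s1; s2-c->s0; s3-a->s0; s3-b->s4; s3-c->s0; s4-a->s4; s4-b->s4; s4-c->s4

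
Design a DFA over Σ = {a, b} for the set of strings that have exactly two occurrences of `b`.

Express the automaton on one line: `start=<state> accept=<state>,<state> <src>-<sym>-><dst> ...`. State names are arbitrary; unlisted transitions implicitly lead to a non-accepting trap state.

start=q0 accept=q2 q0-a->q0 q0-b->q1 q1-a->q1 q1-b->q2 q2-a->q2 q2-b->q3 q3-a->q3 q3-b->q3

Only the number of `b`s matters, and only up to 3. Make a chain q0 → q1 → q2 → q3 advanced by each `b` (with q3 absorbing); every other symbol self-loops. The accepting set is {q2}.
A 4-state machine:
        a   b  
>  q0   q0  q1 
   q1   q1  q2 
 * q2   q2  q3 
   q3   q3  q3 
(> = start, * = accepting)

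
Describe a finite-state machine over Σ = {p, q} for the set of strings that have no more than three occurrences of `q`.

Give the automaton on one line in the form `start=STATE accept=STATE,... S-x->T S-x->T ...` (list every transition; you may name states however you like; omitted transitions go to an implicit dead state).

start=s0 accept=s0,s1,s2,s3 s0-p->s0 s0-q->s1 s1-p->s1 s1-q->s2 s2-p->s2 s2-q->s3 s3-p->s3 s3-q->s4 s4-p->s4 s4-q->s4

Count `q`s, saturating at 4: states s0 through s3 mean 0 through 3 `q`s seen; s4 means more than 3. Each `q` increments (capped at s4); other symbols loop. Accept from {s0, s1, s2, s3}.
        p   q  
>* s0   s0  s1 
 * s1   s1  s2 
 * s2   s2  s3 
 * s3   s3  s4 
   s4   s4  s4 
(> = start, * = accepting)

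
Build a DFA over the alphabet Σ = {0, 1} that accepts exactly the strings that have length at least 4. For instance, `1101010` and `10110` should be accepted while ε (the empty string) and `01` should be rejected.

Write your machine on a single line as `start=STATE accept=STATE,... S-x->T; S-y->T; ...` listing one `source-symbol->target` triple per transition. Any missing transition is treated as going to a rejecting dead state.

We only need to distinguish lengths 0, 1, …, 4, and '>4'. Chain S0 → S1 → S2 → S3 → S4 → S5 on every symbol, with S5 looping. Accepting states: {S4, S5}.
With 6 states:
        0   1  
>  S0   S1  S1 
   S1   S2  S2 
   S2   S3  S3 
   S3   S4  S4 
 * S4   S5  S5 
 * S5   S5  S5 
(> = start, * = accepting)

start=S0; accept=S4,S5; S0-0->S1; S0-1->S1; S1-0->S2; S1-1->S2; S2-0->S3; S2-1->S3; S3-0->S4; S3-1->S4; S4-0->S5; S4-1->S5; S5-0->S5; S5-1->S5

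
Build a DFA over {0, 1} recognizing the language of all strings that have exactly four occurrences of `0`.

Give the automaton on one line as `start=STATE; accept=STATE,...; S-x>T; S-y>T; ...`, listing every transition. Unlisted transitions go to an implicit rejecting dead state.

start=s0; accept=s4; s0-0>s1; s0-1>s0; s1-0>s2; s1-1>s1; s2-0>s3; s2-1>s2; s3-0>s4; s3-1>s3; s4-0>s5; s4-1>s4; s5-0>s5; s5-1>s5

Only the number of `0`s matters, and only up to 5. Make a chain s0 → s1 → s2 → s3 → s4 → s5 advanced by each `0` (with s5 absorbing); every other symbol self-loops. The accepting set is {s4}.
        0   1  
>  s0   s1  s0 
   s1   s2  s1 
   s2   s3  s2 
   s3   s4  s3 
 * s4   s5  s4 
   s5   s5  s5 
(> = start, * = accepting)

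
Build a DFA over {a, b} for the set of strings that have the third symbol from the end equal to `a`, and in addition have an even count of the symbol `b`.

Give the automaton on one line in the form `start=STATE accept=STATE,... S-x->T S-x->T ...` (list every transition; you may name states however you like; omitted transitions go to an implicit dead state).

start=S0 accept=S7,S10,S16,S17 S0-a->S1 S0-b->S2 S1-a->S3 S1-b->S4 S2-a->S5 S2-b->S6 S3-a->S7 S3-b->S8 S4-a->S9 S4-b->S10 S5-a->S11 S5-b->S12 S6-a->S13 S6-b->S14 S7-a->S7 S7-b->S8 S8-a->S9 S8-b->S10 S9-a->S11 S9-b->S12 S10-a->S13 S10-b->S14 S11-a->S15 S11-b->S16 S12-a->S17 S12-b->S18 S13-a->S19 S13-b->S20 S14-a->S21 S14-b->S22 S15-a->S15 S15-b->S16 S16-a->S17 S16-b->S18 S17-a->S19 S17-b->S20 S18-a->S21 S18-b->S22 S19-a->S7 S19-b->S8 S20-a->S9 S20-b->S10 S21-a->S11 S21-b->S12 S22-a->S13 S22-b->S14

Run two small machines in parallel and take their product. One (15 states) tracks the last 3 symbols read; the other (2 states) tracks the count of `b`s modulo 2. Each combined state is a pair, one component from each; accept when both components accept.
A 23-state machine:
          a    b  
>  S0     S1   S2 
   S1     S3   S4 
   S2     S5   S6 
   S3     S7   S8 
   S4     S9  S10 
   S5    S11  S12 
   S6    S13  S14 
 * S7     S7   S8 
   S8     S9  S10 
   S9    S11  S12 
 * S10   S13  S14 
   S11   S15  S16 
   S12   S17  S18 
   S13   S19  S20 
   S14   S21  S22 
   S15   S15  S16 
 * S16   S17  S18 
 * S17   S19  S20 
   S18   S21  S22 
   S19    S7   S8 
   S20    S9  S10 
   S21   S11  S12 
   S22   S13  S14 
(> = start, * = accepting)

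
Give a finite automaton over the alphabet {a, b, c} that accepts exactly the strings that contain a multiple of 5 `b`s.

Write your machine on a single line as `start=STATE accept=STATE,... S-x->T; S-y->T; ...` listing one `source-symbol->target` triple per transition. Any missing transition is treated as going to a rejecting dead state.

The only thing that matters is how many `b`s have appeared, reduced mod 5. Use one state per residue: q0 for 0, …, q4 for 4. Reading `b` moves to the next residue; anything else stays put. q0 is accepting.
        a   b   c  
>* q0   q0  q1  q0 
   q1   q1  q2  q1 
   q2   q2  q3  q2 
   q3   q3  q4  q3 
   q4   q4  q0  q4 
(> = start, * = accepting)

start=q0; accept=q0; q0-a->q0; q0-b->q1; q0-c->q0; q1-a->q1; q1-b->q2; q1-c->q1; q2-a->q2; q2-b->q3; q2-c->q2; q3-a->q3; q3-b->q4; q3-c->q3; q4-a->q4; q4-b->q0; q4-c->q4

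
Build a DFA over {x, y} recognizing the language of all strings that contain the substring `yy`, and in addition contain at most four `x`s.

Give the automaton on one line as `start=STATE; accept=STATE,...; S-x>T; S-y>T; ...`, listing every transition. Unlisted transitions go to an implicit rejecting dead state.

Handle the two conditions separately and then intersect. The first has 3 states tracking whether and how much of `yy` has been seen; the second has 6 states tracking the count of `x`s, saturating at 5. A product state is a pair (one from each), accepting exactly when both do. After merging equivalent states the machine shrinks.
With 16 states:
          x    y  
>  q0     q1   q2 
   q1     q3   q4 
   q2     q1   q5 
   q3     q6   q7 
   q4     q3   q8 
 * q5     q8   q5 
   q6     q9  q10 
   q7     q6  q11 
 * q8    q11   q8 
   q9    q12  q13 
   q10    q9  q14 
 * q11   q14  q11 
   q12   q12  q12 
   q13   q12  q15 
 * q14   q15  q14 
 * q15   q12  q15 
(> = start, * = accepting)

start=q0; accept=q5,q8,q11,q14,q15; q0-x>q1; q0-y>q2; q1-x>q3; q1-y>q4; q2-x>q1; q2-y>q5; q3-x>q6; q3-y>q7; q4-x>q3; q4-y>q8; q5-x>q8; q5-y>q5; q6-x>q9; q6-y>q10; q7-x>q6; q7-y>q11; q8-x>q11; q8-y>q8; q9-x>q12; q9-y>q13; q10-x>q9; q10-y>q14; q11-x>q14; q11-y>q11; q12-x>q12; q12-y>q12; q13-x>q12; q13-y>q15; q14-x>q15; q14-y>q14; q15-x>q12; q15-y>q15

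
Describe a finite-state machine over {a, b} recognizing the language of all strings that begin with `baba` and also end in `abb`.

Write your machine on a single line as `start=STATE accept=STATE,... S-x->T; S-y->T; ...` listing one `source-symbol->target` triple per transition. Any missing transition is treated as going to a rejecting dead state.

Handle the two conditions separately and then intersect. One (6 states) tracks whether the input so far still matches the prefix `baba`; the other (4 states) tracks how much of the suffix `abb` has currently been matched. Each combined state is a pair, one component from each; accept when both components accept.
12 states suffice.
          a    b  
>  s0     s1   s2 
   s1     s1   s3 
   s2     s4   s5 
   s3     s1   s6 
   s4     s1   s7 
   s5     s1   s5 
   s6     s1   s5 
   s7     s8   s6 
   s8     s8   s9 
   s9     s8  s10 
 * s10    s8  s11 
   s11    s8  s11 
(> = start, * = accepting)

start=s0; accept=s10; s0-a->s1; s0-b->s2; s1-a->s1; s1-b->s3; s2-a->s4; s2-b->s5; s3-a->s1; s3-b->s6; s4-a->s1; s4-b->s7; s5-a->s1; s5-b->s5; s6-a->s1; s6-b->s5; s7-a->s8; s7-b->s6; s8-a->s8; s8-b->s9; s9-a->s8; s9-b->s10; s10-a->s8; s10-b->s11; s11-a->s8; s11-b->s11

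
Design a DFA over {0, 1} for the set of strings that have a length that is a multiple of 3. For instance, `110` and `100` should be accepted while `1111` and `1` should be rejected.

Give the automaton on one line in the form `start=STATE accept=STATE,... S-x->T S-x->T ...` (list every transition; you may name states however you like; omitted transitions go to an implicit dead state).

start=S0 accept=S0 S0-0->S1 S0-1->S1 S1-0->S2 S1-1->S2 S2-0->S0 S2-1->S0

Only the length mod 3 matters, so use a 3-cycle: from any state, every input symbol moves to the next state, wrapping S2 back to S0. Mark S0 accepting.
3 states suffice.
        0   1  
>* S0   S1  S1 
   S1   S2  S2 
   S2   S0  S0 
(> = start, * = accepting)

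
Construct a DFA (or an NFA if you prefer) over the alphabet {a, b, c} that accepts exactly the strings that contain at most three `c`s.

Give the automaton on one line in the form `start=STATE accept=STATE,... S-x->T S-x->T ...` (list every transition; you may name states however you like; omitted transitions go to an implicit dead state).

Only the number of `c`s matters, and only up to 4. Make a chain S0 → S1 → S2 → S3 → S4 advanced by each `c` (with S4 absorbing); every other symbol self-loops. The accepting set is {S0, S1, S2, S3}.
5 states suffice.
        a   b   c  
>* S0   S0  S0  S1 
 * S1   S1  S1  S2 
 * S2   S2  S2  S3 
 * S3   S3  S3  S4 
   S4   S4  S4  S4 
(> = start, * = accepting)

start=S0 accept=S0,S1,S2,S3 S0-a->S0 S0-b->S0 S0-c->S1 S1-a->S1 S1-b->S1 S1-c->S2 S2-a->S2 S2-b->S2 S2-c->S3 S3-a->S3 S3-b->S3 S3-c->S4 S4-a->S4 S4-b->S4 S4-c->S4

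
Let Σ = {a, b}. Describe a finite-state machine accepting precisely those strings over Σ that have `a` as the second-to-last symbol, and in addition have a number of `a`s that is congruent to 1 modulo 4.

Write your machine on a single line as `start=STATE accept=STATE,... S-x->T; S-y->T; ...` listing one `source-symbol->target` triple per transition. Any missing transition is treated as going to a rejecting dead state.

Handle the two conditions separately and then intersect. One (7 states) tracks the last 2 symbols read; the other (4 states) tracks the count of `a`s modulo 4. Each combined state is a pair, one component from each; accept when both components accept.
19 states suffice.
          a    b  
>  q0     q1   q2 
   q1     q3   q4 
   q2     q5   q6 
   q3     q7   q8 
 * q4     q9  q10 
   q5     q3   q4 
   q6     q5   q6 
   q7    q11  q12 
   q8    q13  q14 
   q9     q7   q8 
   q10    q9  q10 
   q11   q15  q16 
   q12   q17  q18 
   q13   q11  q12 
   q14   q13  q14 
 * q15    q3   q4 
   q16    q5   q6 
   q17   q15  q16 
   q18   q17  q18 
(> = start, * = accepting)

start=q0; accept=q4,q15; q0-a->q1; q0-b->q2; q1-a->q3; q1-b->q4; q2-a->q5; q2-b->q6; q3-a->q7; q3-b->q8; q4-a->q9; q4-b->q10; q5-a->q3; q5-b->q4; q6-a->q5; q6-b->q6; q7-a->q11; q7-b->q12; q8-a->q13; q8-b->q14; q9-a->q7; q9-b->q8; q10-a->q9; q10-b->q10; q11-a->q15; q11-b->q16; q12-a->q17; q12-b->q18; q13-a->q11; q13-b->q12; q14-a->q13; q14-b->q14; q15-a->q3; q15-b->q4; q16-a->q5; q16-b->q6; q17-a->q15; q17-b->q16; q18-a->q17; q18-b->q18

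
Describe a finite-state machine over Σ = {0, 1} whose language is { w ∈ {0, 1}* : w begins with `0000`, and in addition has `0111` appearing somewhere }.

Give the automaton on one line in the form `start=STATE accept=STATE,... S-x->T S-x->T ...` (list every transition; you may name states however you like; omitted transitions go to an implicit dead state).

start=S0 accept=S12 S0-0->S1 S0-1->S2 S1-0->S3 S1-1->S4 S2-0->S5 S2-1->S2 S3-0->S6 S3-1->S4 S4-0->S5 S4-1->S7 S5-0->S5 S5-1->S4 S6-0->S8 S6-1->S4 S7-0->S5 S7-1->S9 S8-0->S8 S8-1->S10 S9-0->S9 S9-1->S9 S10-0->S8 S10-1->S11 S11-0->S8 S11-1->S12 S12-0->S12 S12-1->S12

Run two small machines in parallel and take their product. The first has 6 states tracking whether the input so far still matches the prefix `0000`; the second has 5 states tracking whether and how much of `0111` has been seen. A product state is a pair (one from each), accepting exactly when both do.
13 states suffice.
          0    1  
>  S0     S1   S2 
   S1     S3   S4 
   S2     S5   S2 
   S3     S6   S4 
   S4     S5   S7 
   S5     S5   S4 
   S6     S8   S4 
   S7     S5   S9 
   S8     S8  S10 
   S9     S9   S9 
   S10    S8  S11 
   S11    S8  S12 
 * S12   S12  S12 
(> = start, * = accepting)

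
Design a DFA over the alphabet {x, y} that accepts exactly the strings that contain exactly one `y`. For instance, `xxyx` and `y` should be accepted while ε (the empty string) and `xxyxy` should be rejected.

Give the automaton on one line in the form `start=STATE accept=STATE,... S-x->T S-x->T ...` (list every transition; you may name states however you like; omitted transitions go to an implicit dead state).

Count `y`s, saturating at 2: state q0 means no `y` yet, q1 means one `y` seen, q2 means more than one. Each `y` increments (capped at q2); other symbols loop. Accept from {q1}.
3 states suffice.
        x   y  
>  q0   q0  q1 
 * q1   q1  q2 
   q2   q2  q2 
(> = start, * = accepting)

start=q0 accept=q1 q0-x->q0 q0-y->q1 q1-x->q1 q1-y->q2 q2-x->q2 q2-y->q2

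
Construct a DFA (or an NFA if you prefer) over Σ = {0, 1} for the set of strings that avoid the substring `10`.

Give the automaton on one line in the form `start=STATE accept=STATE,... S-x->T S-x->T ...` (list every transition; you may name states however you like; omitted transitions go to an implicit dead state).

start=s0 accept=s0,s1 s0-0->s0 s0-1->s1 s1-0->s2 s1-1->s1 s2-0->s2 s2-1->s2

This is the complement of 'contains `10`'. Use the same substring-matching states — s0 through s2 holding how much of `10` has just been matched — but flip the accepting set: everything except the trap s2 accepts.
        0   1  
>* s0   s0  s1 
 * s1   s2  s1 
   s2   s2  s2 
(> = start, * = accepting)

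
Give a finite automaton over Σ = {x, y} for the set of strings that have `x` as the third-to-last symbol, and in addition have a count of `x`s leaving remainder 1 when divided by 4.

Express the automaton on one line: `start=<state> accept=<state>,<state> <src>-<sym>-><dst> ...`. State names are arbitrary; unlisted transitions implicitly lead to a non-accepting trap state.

Run two small machines in parallel and take their product. One (15 states) tracks the last 3 symbols read; the other (4 states) tracks the count of `x`s modulo 4. Each combined state is a pair, one component from each; accept when both components accept. Minimizing collapses redundant product states.
       x  y 
>  A   B  A 
   B   C  D 
   C   E  C 
   D   C  F 
   E   G  H 
 * F   C  I 
   G   J  K 
   H   L  H 
   I   C  I 
 * J   C  M 
   K   N  A 
   L   O  K 
 * M   C  F 
 * N   C  D 
   O   C  M 
(> = start, * = accepting)

start=A accept=F,J,M,N A-x->B A-y->A B-x->C B-y->D C-x->E C-y->C D-x->C D-y->F E-x->G E-y->H F-x->C F-y->I G-x->J G-y->K H-x->L H-y->H I-x->C I-y->I J-x->C J-y->M K-x->N K-y->A L-x->O L-y->K M-x->C M-y->F N-x->C N-y->D O-x->C O-y->M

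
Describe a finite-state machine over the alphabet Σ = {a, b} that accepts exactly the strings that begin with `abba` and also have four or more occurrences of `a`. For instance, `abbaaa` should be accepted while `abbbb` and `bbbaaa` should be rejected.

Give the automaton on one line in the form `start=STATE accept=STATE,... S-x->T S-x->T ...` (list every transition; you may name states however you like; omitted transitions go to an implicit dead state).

start=s0 accept=s7 s0-a->s1 s0-b->s2 s1-a->s2 s1-b->s3 s2-a->s2 s2-b->s2 s3-a->s2 s3-b->s4 s4-a->s5 s4-b->s2 s5-a->s6 s5-b->s5 s6-a->s7 s6-b->s6 s7-a->s7 s7-b->s7

Run two small machines in parallel and take their product. One (6 states) tracks whether the input so far still matches the prefix `abba`; the other (6 states) tracks the count of `a`s, saturating at 5. Each combined state is a pair, one component from each; accept when both components accept. Equivalent product states are then merged.
An 8-state machine:
        a   b  
>  s0   s1  s2 
   s1   s2  s3 
   s2   s2  s2 
   s3   s2  s4 
   s4   s5  s2 
   s5   s6  s5 
   s6   s7  s6 
 * s7   s7  s7 
(> = start, * = accepting)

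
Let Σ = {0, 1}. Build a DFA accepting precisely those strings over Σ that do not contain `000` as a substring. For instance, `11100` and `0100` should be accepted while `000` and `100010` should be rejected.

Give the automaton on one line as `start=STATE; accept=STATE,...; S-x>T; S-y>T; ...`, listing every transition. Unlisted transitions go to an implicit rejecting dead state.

Track partial matches of the forbidden pattern `000`. State s3 is a dead state reached once `000` has occurred; every other state accepts. s0 means no part of `000` is currently matched.
With 4 states:
        0   1  
>* s0   s1  s0 
 * s1   s2  s0 
 * s2   s3  s0 
   s3   s3  s3 
(> = start, * = accepting)

start=s0; accept=s0,s1,s2; s0-0>s1; s0-1>s0; s1-0>s2; s1-1>s0; s2-0>s3; s2-1>s0; s3-0>s3; s3-1>s3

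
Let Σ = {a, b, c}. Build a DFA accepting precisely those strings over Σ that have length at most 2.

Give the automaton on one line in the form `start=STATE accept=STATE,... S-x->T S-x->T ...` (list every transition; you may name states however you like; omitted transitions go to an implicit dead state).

start=q0 accept=q0,q1,q2 q0-a->q1 q0-b->q1 q0-c->q1 q1-a->q2 q1-b->q2 q1-c->q2 q2-a->q3 q2-b->q3 q2-c->q3 q3-a->q3 q3-b->q3 q3-c->q3

We only need to distinguish lengths 0, 1, …, 2, and '>2'. Chain q0 → q1 → q2 → q3 on every symbol, with q3 looping. Accepting states: {q0, q1, q2}.
4 states suffice.
        a   b   c  
>* q0   q1  q1  q1 
 * q1   q2  q2  q2 
 * q2   q3  q3  q3 
   q3   q3  q3  q3 
(> = start, * = accepting)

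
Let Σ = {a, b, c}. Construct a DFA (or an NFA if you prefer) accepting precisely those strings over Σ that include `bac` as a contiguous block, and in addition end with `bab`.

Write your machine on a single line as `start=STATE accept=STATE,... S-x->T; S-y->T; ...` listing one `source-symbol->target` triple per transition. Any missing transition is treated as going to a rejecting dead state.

start=q0; accept=q7; q0-a->q0; q0-b->q1; q0-c->q0; q1-a->q2; q1-b->q1; q1-c->q0; q2-a->q0; q2-b->q3; q2-c->q4; q3-a->q2; q3-b->q1; q3-c->q0; q4-a->q4; q4-b->q5; q4-c->q4; q5-a->q6; q5-b->q5; q5-c->q4; q6-a->q4; q6-b->q7; q6-c->q4; q7-a->q6; q7-b->q5; q7-c->q4

Handle the two conditions separately and then intersect. The first has 4 states tracking whether and how much of `bac` has been seen; the second has 4 states tracking how much of the suffix `bab` has currently been matched. A product state is a pair (one from each), accepting exactly when both do.
An 8-state machine:
        a   b   c  
>  q0   q0  q1  q0 
   q1   q2  q1  q0 
   q2   q0  q3  q4 
   q3   q2  q1  q0 
   q4   q4  q5  q4 
   q5   q6  q5  q4 
   q6   q4  q7  q4 
 * q7   q6  q5  q4 
(> = start, * = accepting)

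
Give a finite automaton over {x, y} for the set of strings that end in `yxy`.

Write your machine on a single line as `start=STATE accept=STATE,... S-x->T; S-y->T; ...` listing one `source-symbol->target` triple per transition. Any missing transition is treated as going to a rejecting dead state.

start=q0; accept=q3; q0-x->q0; q0-y->q1; q1-x->q2; q1-y->q1; q2-x->q0; q2-y->q3; q3-x->q2; q3-y->q1

Remember how much of `yxy` the current input suffix matches. State q0 means no match yet; q1 means the last symbol is `y`; q2 means the last 2 symbols are `yx`; q3 means the last 3 symbols are `yxy`. Only q3 accepts. On a mismatch, fall back to the longest proper suffix that is still a prefix of `yxy`.
4 states suffice.
        x   y  
>  q0   q0  q1 
   q1   q2  q1 
   q2   q0  q3 
 * q3   q2  q1 
(> = start, * = accepting)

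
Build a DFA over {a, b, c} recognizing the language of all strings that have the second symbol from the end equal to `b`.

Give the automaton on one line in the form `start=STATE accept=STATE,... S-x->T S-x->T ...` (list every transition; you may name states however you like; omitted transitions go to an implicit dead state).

start=S0 accept=S7,S8,S9 S0-a->S1 S0-b->S2 S0-c->S3 S1-a->S4 S1-b->S5 S1-c->S6 S2-a->S7 S2-b->S8 S2-c->S9 S3-a->S10 S3-b->S11 S3-c->S12 S4-a->S4 S4-b->S5 S4-c->S6 S5-a->S7 S5-b->S8 S5-c->S9 S6-a->S10 S6-b->S11 S6-c->S12 S7-a->S4 S7-b->S5 S7-c->S6 S8-a->S7 S8-b->S8 S8-c->S9 S9-a->S10 S9-b->S11 S9-c->S12 S10-a->S4 S10-b->S5 S10-c->S6 S11-a->S7 S11-b->S8 S11-c->S9 S12-a->S10 S12-b->S11 S12-c->S12

Because acceptance depends on a position counted from the end, the machine has to buffer the most recent 2 symbols. Make each state the string of the last up-to-2 symbols read; on input `x` shift the window left and append `x`. Accept when the buffered window has length 2 and begins with `b`.
13 states suffice.
          a    b    c  
>  S0     S1   S2   S3 
   S1     S4   S5   S6 
   S2     S7   S8   S9 
   S3    S10  S11  S12 
   S4     S4   S5   S6 
   S5     S7   S8   S9 
   S6    S10  S11  S12 
 * S7     S4   S5   S6 
 * S8     S7   S8   S9 
 * S9    S10  S11  S12 
   S10    S4   S5   S6 
   S11    S7   S8   S9 
   S12   S10  S11  S12 
(> = start, * = accepting)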